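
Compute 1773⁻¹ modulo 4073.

Run the extended Euclidean algorithm:
4073 = 2*1773 + 527
1773 = 3*527 + 192
527 = 2*192 + 143
192 = 1*143 + 49
143 = 2*49 + 45
49 = 1*45 + 4
45 = 11*4 + 1
4 = 4*1 + 0
gcd(1773, 4073) = 1, so the inverse exists.
Bézout: 1 = 434*4073 − 997*1773.
So 1773⁻¹ ≡ −997 ≡ 3076 (mod 4073).

3076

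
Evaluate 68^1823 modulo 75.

32

Compute successive squares:
1823 in binary is 11100011111, i.e. 1823 = 1024 + 512 + 256 + 16 + 8 + 4 + 2 + 1.
68^1 ≡ 68 (mod 75)
68^2 ≡ 68^2 = 4624 ≡ 49 (mod 75)
68^4 ≡ 49^2 = 2401 ≡ 1 (mod 75)
68^8 ≡ 1^2 = 1 (mod 75)
68^16 ≡ 1^2 = 1 (mod 75)
68^32 ≡ 1^2 = 1 (mod 75)
68^64 ≡ 1^2 = 1 (mod 75)
68^128 ≡ 1^2 = 1 (mod 75)
68^256 ≡ 1^2 = 1 (mod 75)
68^512 ≡ 1^2 = 1 (mod 75)
68^1024 ≡ 1^2 = 1 (mod 75)
68^1823 = 68^1024 × 68^512 × 68^256 × 68^16 × 68^8 × 68^4 × 68^2 × 68^1 ≡ 1 × 1 × 1 × 1 × 1 × 1 × 49 × 68 (mod 75).
Accumulate the product:
1 × 1 = 1
1 × 1 = 1
1 × 1 = 1
1 × 1 = 1
1 × 1 = 1
1 × 49 = 49
49 × 68 = 3332 ≡ 32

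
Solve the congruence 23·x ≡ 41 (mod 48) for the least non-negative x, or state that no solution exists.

gcd(23, 48) = 1, so a unique solution mod 48 exists.
23⁻¹ ≡ 23 (mod 48).
x ≡ 23·41 ≡ 31 (mod 48).

31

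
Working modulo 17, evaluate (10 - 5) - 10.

12

10 - 5 = 5
5 - 10 = -5 ≡ 12 (mod 17)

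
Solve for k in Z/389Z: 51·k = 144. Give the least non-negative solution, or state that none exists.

163

gcd(51, 389) = 1, so a unique solution mod 389 exists.
51⁻¹ ≡ 328 (mod 389).
k ≡ 328·144 ≡ 163 (mod 389).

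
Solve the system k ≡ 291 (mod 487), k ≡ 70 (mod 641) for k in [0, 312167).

282751

487⁻¹ mod 641: 487*154 ≡ 1 (mod 641), so 487⁻¹ ≡ 154.
k = 291 + 487*((70 − 291)*154 mod 641) = 291 + 487*580 = 282751.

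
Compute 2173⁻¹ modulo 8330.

8330 = 3·2173 + 1811
2173 = 1·1811 + 362
1811 = 5·362 + 1
362 = 362·1 + 0
gcd(2173, 8330) = 1, so the inverse exists.
Back-substitute for 1:
1 = 1·1811 − 5·362
  = −5·2173 + 6·1811
  = 6·8330 − 23·2173
So 2173⁻¹ ≡ −23 ≡ 8307 (mod 8330).

8307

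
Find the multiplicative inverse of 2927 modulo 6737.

412

Run the extended Euclidean algorithm:
6737 = 2*2927 + 883
2927 = 3*883 + 278
883 = 3*278 + 49
278 = 5*49 + 33
49 = 1*33 + 16
33 = 2*16 + 1
16 = 16*1 + 0
gcd(2927, 6737) = 1, so the inverse exists.
Back-substitute for 1:
1 = 1*33 − 2*16
  = −2*49 + 3*33
  = 3*278 − 17*49
  = −17*883 + 54*278
  = 54*2927 − 179*883
  = −179*6737 + 412*2927
So 2927⁻¹ ≡ 412 (mod 6737).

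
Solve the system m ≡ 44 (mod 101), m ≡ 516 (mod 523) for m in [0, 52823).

101⁻¹ mod 523: 101*145 ≡ 1 (mod 523), so 101⁻¹ ≡ 145.
m = 44 + 101*((516 − 44)*145 mod 523) = 44 + 101*450 = 45494.
Check: 45494 mod 101 = 44, 45494 mod 523 = 516. ✓

45494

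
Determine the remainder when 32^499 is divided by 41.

32^1 ≡ 32 (mod 41)
32^2 ≡ 32^2 = 1024 ≡ 40 (mod 41)
32^4 ≡ 40^2 = 1600 ≡ 1 (mod 41)
32^8 ≡ 1^2 = 1 (mod 41)
32^16 ≡ 1^2 = 1 (mod 41)
32^32 ≡ 1^2 = 1 (mod 41)
32^64 ≡ 1^2 = 1 (mod 41)
32^128 ≡ 1^2 = 1 (mod 41)
32^256 ≡ 1^2 = 1 (mod 41)
32^499 = 32^256 * 32^128 * 32^64 * 32^32 * 32^16 * 32^2 * 32^1 ≡ 1 * 1 * 1 * 1 * 1 * 40 * 32 (mod 41).
Accumulate the product:
1 * 1 = 1
1 * 1 = 1
1 * 1 = 1
1 * 1 = 1
1 * 40 = 40
40 * 32 = 1280 ≡ 9

9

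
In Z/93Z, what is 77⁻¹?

Run the extended Euclidean algorithm:
93 = 1×77 + 16
77 = 4×16 + 13
16 = 1×13 + 3
13 = 4×3 + 1
3 = 3×1 + 0
gcd(77, 93) = 1, so the inverse exists.
Back-substitute for 1:
1 = 1×13 − 4×3
  = −4×16 + 5×13
  = 5×77 − 24×16
  = −24×93 + 29×77
So 77⁻¹ ≡ 29 (mod 93).

29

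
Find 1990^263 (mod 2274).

1426

Compute successive squares:
263 in binary is 100000111, i.e. 263 = 256 + 4 + 2 + 1.
1990^1 ≡ 1990 (mod 2274)
1990^2 ≡ 1990^2 = 3960100 ≡ 1066 (mod 2274)
1990^4 ≡ 1066^2 = 1136356 ≡ 1630 (mod 2274)
1990^8 ≡ 1630^2 = 2656900 ≡ 868 (mod 2274)
1990^16 ≡ 868^2 = 753424 ≡ 730 (mod 2274)
1990^32 ≡ 730^2 = 532900 ≡ 784 (mod 2274)
1990^64 ≡ 784^2 = 614656 ≡ 676 (mod 2274)
1990^128 ≡ 676^2 = 456976 ≡ 2176 (mod 2274)
1990^256 ≡ 2176^2 = 4734976 ≡ 508 (mod 2274)
1990^263 = 1990^256 * 1990^4 * 1990^2 * 1990^1 ≡ 508 * 1630 * 1066 * 1990 (mod 2274).
Accumulate the product:
508 * 1630 = 828040 ≡ 304
304 * 1066 = 324064 ≡ 1156
1156 * 1990 = 2300440 ≡ 1426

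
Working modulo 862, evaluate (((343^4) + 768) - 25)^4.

250

(343)^4 ≡ 627 (mod 862)
627 + 768 = 1395 ≡ 533 (mod 862)
533 - 25 = 508
(508)^4 ≡ 250 (mod 862)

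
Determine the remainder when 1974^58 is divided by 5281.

1610

Using repeated squaring:
58 in binary is 111010, i.e. 58 = 32 + 16 + 8 + 2.
1974^1 ≡ 1974 (mod 5281)
1974^2 ≡ 1974^2 = 3896676 ≡ 4579 (mod 5281)
1974^4 ≡ 4579^2 = 20967241 ≡ 1671 (mod 5281)
1974^8 ≡ 1671^2 = 2792241 ≡ 3873 (mod 5281)
1974^16 ≡ 3873^2 = 15000129 ≡ 2089 (mod 5281)
1974^32 ≡ 2089^2 = 4363921 ≡ 1815 (mod 5281)
1974^58 = 1974^32 * 1974^16 * 1974^8 * 1974^2 ≡ 1815 * 2089 * 3873 * 4579 (mod 5281).
Accumulate the product:
1815 * 2089 = 3791535 ≡ 5058
5058 * 3873 = 19589634 ≡ 2405
2405 * 4579 = 11012495 ≡ 1610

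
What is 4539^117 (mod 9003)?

3645

By square-and-multiply:
117 in binary is 1110101, i.e. 117 = 64 + 32 + 16 + 4 + 1.
4539^1 ≡ 4539 (mod 9003)
4539^2 ≡ 4539^2 = 20602521 ≡ 3657 (mod 9003)
4539^4 ≡ 3657^2 = 13373649 ≡ 4194 (mod 9003)
4539^8 ≡ 4194^2 = 17589636 ≡ 6777 (mod 9003)
4539^16 ≡ 6777^2 = 45927729 ≡ 3426 (mod 9003)
4539^32 ≡ 3426^2 = 11737476 ≡ 6567 (mod 9003)
4539^64 ≡ 6567^2 = 43125489 ≡ 1119 (mod 9003)
4539^117 = 4539^64 · 4539^32 · 4539^16 · 4539^4 · 4539^1 ≡ 1119 · 6567 · 3426 · 4194 · 4539 (mod 9003).
Accumulate the product:
1119 · 6567 = 7348473 ≡ 2025
2025 · 3426 = 6937650 ≡ 5340
5340 · 4194 = 22395960 ≡ 5499
5499 · 4539 = 24959961 ≡ 3645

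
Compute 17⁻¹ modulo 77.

Apply the Euclidean algorithm and back-substitute:
77 = 4×17 + 9
17 = 1×9 + 8
9 = 1×8 + 1
8 = 8×1 + 0
gcd(17, 77) = 1, so the inverse exists.
Back-substitute for 1:
1 = 1×9 − 1×8
  = −1×17 + 2×9
  = 2×77 − 9×17
So 17⁻¹ ≡ −9 ≡ 68 (mod 77).

68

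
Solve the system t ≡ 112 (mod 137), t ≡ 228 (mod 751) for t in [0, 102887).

137⁻¹ mod 751: 137×603 ≡ 1 (mod 751), so 137⁻¹ ≡ 603.
t = 112 + 137×((228 − 112)×603 mod 751) = 112 + 137×105 = 14497.

14497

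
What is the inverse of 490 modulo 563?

563 = 1·490 + 73
490 = 6·73 + 52
73 = 1·52 + 21
52 = 2·21 + 10
21 = 2·10 + 1
10 = 10·1 + 0
gcd(490, 563) = 1, so the inverse exists.
Back-substitute for 1:
1 = 1·21 − 2·10
  = −2·52 + 5·21
  = 5·73 − 7·52
  = −7·490 + 47·73
  = 47·563 − 54·490
So 490⁻¹ ≡ −54 ≡ 509 (mod 563).

509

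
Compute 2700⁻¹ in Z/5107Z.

By the extended Euclidean algorithm:
5107 = 1×2700 + 2407
2700 = 1×2407 + 293
2407 = 8×293 + 63
293 = 4×63 + 41
63 = 1×41 + 22
41 = 1×22 + 19
22 = 1×19 + 3
19 = 6×3 + 1
3 = 3×1 + 0
gcd(2700, 5107) = 1, so the inverse exists.
Back-substitute for 1:
1 = 1×19 − 6×3
  = −6×22 + 7×19
  = 7×41 − 13×22
  = −13×63 + 20×41
  = 20×293 − 93×63
  = −93×2407 + 764×293
  = 764×2700 − 857×2407
  = −857×5107 + 1621×2700
So 2700⁻¹ ≡ 1621 (mod 5107).

1621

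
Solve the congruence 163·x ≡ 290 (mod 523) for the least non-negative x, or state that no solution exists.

gcd(163, 523) = 1, so a unique solution mod 523 exists.
163⁻¹ ≡ 446 (mod 523).
x ≡ 446·290 ≡ 159 (mod 523).

159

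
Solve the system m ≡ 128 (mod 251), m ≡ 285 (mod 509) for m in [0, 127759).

61874

251⁻¹ mod 509: 251×436 ≡ 1 (mod 509), so 251⁻¹ ≡ 436.
m = 128 + 251×((285 − 128)×436 mod 509) = 128 + 251×246 = 61874.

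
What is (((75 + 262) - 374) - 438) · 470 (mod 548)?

75 + 262 = 337
337 - 374 = -37 ≡ 511 (mod 548)
511 - 438 = 73
73 · 470 = 34310 ≡ 334 (mod 548)

334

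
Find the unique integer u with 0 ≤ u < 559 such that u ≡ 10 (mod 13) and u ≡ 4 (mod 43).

13⁻¹ mod 43: 13*10 ≡ 1 (mod 43), so 13⁻¹ ≡ 10.
u = 10 + 13*((4 − 10)*10 mod 43) = 10 + 13*26 = 348.

348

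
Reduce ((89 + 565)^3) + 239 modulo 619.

89 + 565 = 654 ≡ 35 (mod 619)
(35)^3 ≡ 164 (mod 619)
164 + 239 = 403

403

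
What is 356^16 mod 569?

Using repeated squaring:
356^1 ≡ 356 (mod 569)
356^2 ≡ 356^2 = 126736 ≡ 418 (mod 569)
356^4 ≡ 418^2 = 174724 ≡ 41 (mod 569)
356^8 ≡ 41^2 = 1681 ≡ 543 (mod 569)
356^16 ≡ 543^2 = 294849 ≡ 107 (mod 569)
So 356^16 ≡ 107 (mod 569).

107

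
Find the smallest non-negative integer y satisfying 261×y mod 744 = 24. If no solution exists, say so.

40

gcd(261, 744) = 3, and 3 | 24, so solutions exist.
Divide through by 3: 87×y = 8 (mod 248).
87⁻¹ ≡ 191 (mod 248).
y ≡ 191×8 ≡ 40 (mod 248).
The smallest non-negative solution is y = 40.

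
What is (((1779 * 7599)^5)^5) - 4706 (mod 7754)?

6491

1779 * 7599 = 13518621 ≡ 3399 (mod 7754)
(3399)^5 ≡ 1949 (mod 7754)
(1949)^5 ≡ 3443 (mod 7754)
3443 - 4706 = -1263 ≡ 6491 (mod 7754)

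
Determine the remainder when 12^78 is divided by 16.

12^1 ≡ 12 (mod 16)
12^2 ≡ 12^2 = 144 ≡ 0 (mod 16)
12^4 ≡ 0^2 = 0 (mod 16)
12^8 ≡ 0^2 = 0 (mod 16)
12^16 ≡ 0^2 = 0 (mod 16)
12^32 ≡ 0^2 = 0 (mod 16)
12^64 ≡ 0^2 = 0 (mod 16)
12^78 = 12^64 × 12^8 × 12^4 × 12^2 ≡ 0 × 0 × 0 × 0 (mod 16).
Accumulate the product:
0 × 0 = 0
0 × 0 = 0
0 × 0 = 0

0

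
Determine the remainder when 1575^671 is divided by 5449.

1348

By square-and-multiply:
671 in binary is 1010011111, i.e. 671 = 512 + 128 + 16 + 8 + 4 + 2 + 1.
1575^1 ≡ 1575 (mod 5449)
1575^2 ≡ 1575^2 = 2480625 ≡ 1330 (mod 5449)
1575^4 ≡ 1330^2 = 1768900 ≡ 3424 (mod 5449)
1575^8 ≡ 3424^2 = 11723776 ≡ 2977 (mod 5449)
1575^16 ≡ 2977^2 = 8862529 ≡ 2455 (mod 5449)
1575^32 ≡ 2455^2 = 6027025 ≡ 431 (mod 5449)
1575^64 ≡ 431^2 = 185761 ≡ 495 (mod 5449)
1575^128 ≡ 495^2 = 245025 ≡ 5269 (mod 5449)
1575^256 ≡ 5269^2 = 27762361 ≡ 5155 (mod 5449)
1575^512 ≡ 5155^2 = 26574025 ≡ 4701 (mod 5449)
1575^671 = 1575^512 · 1575^128 · 1575^16 · 1575^8 · 1575^4 · 1575^2 · 1575^1 ≡ 4701 · 5269 · 2455 · 2977 · 3424 · 1330 · 1575 (mod 5449).
Accumulate the product:
4701 · 5269 = 24769569 ≡ 3864
3864 · 2455 = 9486120 ≡ 4860
4860 · 2977 = 14468220 ≡ 1125
1125 · 3424 = 3852000 ≡ 5006
5006 · 1330 = 6657980 ≡ 4751
4751 · 1575 = 7482825 ≡ 1348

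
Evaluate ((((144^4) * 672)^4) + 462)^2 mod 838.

788

(144)^4 ≡ 544 (mod 838)
544 * 672 = 365568 ≡ 200 (mod 838)
(200)^4 ≡ 734 (mod 838)
734 + 462 = 1196 ≡ 358 (mod 838)
(358)^2 ≡ 788 (mod 838)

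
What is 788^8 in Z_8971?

384

788^1 ≡ 788 (mod 8971)
788^2 ≡ 788^2 = 620944 ≡ 1945 (mod 8971)
788^4 ≡ 1945^2 = 3783025 ≡ 6234 (mod 8971)
788^8 ≡ 6234^2 = 38862756 ≡ 384 (mod 8971)
So 788^8 ≡ 384 (mod 8971).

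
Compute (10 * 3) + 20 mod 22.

10 * 3 = 30 ≡ 8 (mod 22)
8 + 20 = 28 ≡ 6 (mod 22)

6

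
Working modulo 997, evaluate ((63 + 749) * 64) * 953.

63 + 749 = 812
812 * 64 = 51968 ≡ 124 (mod 997)
124 * 953 = 118172 ≡ 526 (mod 997)

526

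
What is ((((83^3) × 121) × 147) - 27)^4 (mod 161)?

8

(83)^3 ≡ 76 (mod 161)
76 × 121 = 9196 ≡ 19 (mod 161)
19 × 147 = 2793 ≡ 56 (mod 161)
56 - 27 = 29
(29)^4 ≡ 8 (mod 161)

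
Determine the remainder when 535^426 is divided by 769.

8

Using repeated squaring:
426 in binary is 110101010, i.e. 426 = 256 + 128 + 32 + 8 + 2.
535^1 ≡ 535 (mod 769)
535^2 ≡ 535^2 = 286225 ≡ 157 (mod 769)
535^4 ≡ 157^2 = 24649 ≡ 41 (mod 769)
535^8 ≡ 41^2 = 1681 ≡ 143 (mod 769)
535^16 ≡ 143^2 = 20449 ≡ 455 (mod 769)
535^32 ≡ 455^2 = 207025 ≡ 164 (mod 769)
535^64 ≡ 164^2 = 26896 ≡ 750 (mod 769)
535^128 ≡ 750^2 = 562500 ≡ 361 (mod 769)
535^256 ≡ 361^2 = 130321 ≡ 360 (mod 769)
535^426 = 535^256 * 535^128 * 535^32 * 535^8 * 535^2 ≡ 360 * 361 * 164 * 143 * 157 (mod 769).
Accumulate the product:
360 * 361 = 129960 ≡ 768
768 * 164 = 125952 ≡ 605
605 * 143 = 86515 ≡ 387
387 * 157 = 60759 ≡ 8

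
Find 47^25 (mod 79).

60

25 in binary is 11001, i.e. 25 = 16 + 8 + 1.
47^1 ≡ 47 (mod 79)
47^2 ≡ 47^2 = 2209 ≡ 76 (mod 79)
47^4 ≡ 76^2 = 5776 ≡ 9 (mod 79)
47^8 ≡ 9^2 = 81 ≡ 2 (mod 79)
47^16 ≡ 2^2 = 4 (mod 79)
47^25 = 47^16 · 47^8 · 47^1 ≡ 4 · 2 · 47 (mod 79).
Accumulate the product:
4 · 2 = 8
8 · 47 = 376 ≡ 60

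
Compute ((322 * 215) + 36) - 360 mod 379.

307

322 * 215 = 69230 ≡ 252 (mod 379)
252 + 36 = 288
288 - 360 = -72 ≡ 307 (mod 379)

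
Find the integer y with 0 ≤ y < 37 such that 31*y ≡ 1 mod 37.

6

37 = 1·31 + 6
31 = 5·6 + 1
6 = 6·1 + 0
gcd(31, 37) = 1, so the inverse exists.
Back-substitute for 1:
1 = 1·31 − 5·6
  = −5·37 + 6·31
So 31⁻¹ ≡ 6 (mod 37).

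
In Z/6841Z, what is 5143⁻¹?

3630

Apply the Euclidean algorithm and back-substitute:
6841 = 1×5143 + 1698
5143 = 3×1698 + 49
1698 = 34×49 + 32
49 = 1×32 + 17
32 = 1×17 + 15
17 = 1×15 + 2
15 = 7×2 + 1
2 = 2×1 + 0
gcd(5143, 6841) = 1, so the inverse exists.
Back-substitute for 1:
1 = 1×15 − 7×2
  = −7×17 + 8×15
  = 8×32 − 15×17
  = −15×49 + 23×32
  = 23×1698 − 797×49
  = −797×5143 + 2414×1698
  = 2414×6841 − 3211×5143
So 5143⁻¹ ≡ −3211 ≡ 3630 (mod 6841).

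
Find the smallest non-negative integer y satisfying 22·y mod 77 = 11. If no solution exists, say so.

gcd(22, 77) = 11, and 11 | 11, so solutions exist.
Divide through by 11: 2·y = 1 (mod 7).
2⁻¹ ≡ 4 (mod 7).
y ≡ 4·1 ≡ 4 (mod 7).
The smallest non-negative solution is y = 4.

4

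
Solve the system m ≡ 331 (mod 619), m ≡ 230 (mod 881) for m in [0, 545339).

619⁻¹ mod 881: 619·575 ≡ 1 (mod 881), so 619⁻¹ ≡ 575.
m = 331 + 619·((230 − 331)·575 mod 881) = 331 + 619·71 = 44280.

44280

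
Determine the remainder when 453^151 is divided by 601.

Using repeated squaring:
453^1 ≡ 453 (mod 601)
453^2 ≡ 453^2 = 205209 ≡ 268 (mod 601)
453^4 ≡ 268^2 = 71824 ≡ 305 (mod 601)
453^8 ≡ 305^2 = 93025 ≡ 471 (mod 601)
453^16 ≡ 471^2 = 221841 ≡ 72 (mod 601)
453^32 ≡ 72^2 = 5184 ≡ 376 (mod 601)
453^64 ≡ 376^2 = 141376 ≡ 141 (mod 601)
453^128 ≡ 141^2 = 19881 ≡ 48 (mod 601)
453^151 = 453^128 × 453^16 × 453^4 × 453^2 × 453^1 ≡ 48 × 72 × 305 × 268 × 453 (mod 601).
Accumulate the product:
48 × 72 = 3456 ≡ 451
451 × 305 = 137555 ≡ 527
527 × 268 = 141236 ≡ 1
1 × 453 = 453

453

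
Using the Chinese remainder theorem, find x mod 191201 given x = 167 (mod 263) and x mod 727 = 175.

263⁻¹ mod 727: 263*387 ≡ 1 (mod 727), so 263⁻¹ ≡ 387.
x = 167 + 263*((175 − 167)*387 mod 727) = 167 + 263*188 = 49611.

49611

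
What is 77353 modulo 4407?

2434

77353 = 17*4407 + 2434, so 77353 ≡ 2434 (mod 4407).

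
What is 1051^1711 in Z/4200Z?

1051

Compute successive squares:
1711 in binary is 11010101111, i.e. 1711 = 1024 + 512 + 128 + 32 + 8 + 4 + 2 + 1.
1051^1 ≡ 1051 (mod 4200)
1051^2 ≡ 1051^2 = 1104601 ≡ 1 (mod 4200)
1051^4 ≡ 1^2 = 1 (mod 4200)
1051^8 ≡ 1^2 = 1 (mod 4200)
1051^16 ≡ 1^2 = 1 (mod 4200)
1051^32 ≡ 1^2 = 1 (mod 4200)
1051^64 ≡ 1^2 = 1 (mod 4200)
1051^128 ≡ 1^2 = 1 (mod 4200)
1051^256 ≡ 1^2 = 1 (mod 4200)
1051^512 ≡ 1^2 = 1 (mod 4200)
1051^1024 ≡ 1^2 = 1 (mod 4200)
1051^1711 = 1051^1024 * 1051^512 * 1051^128 * 1051^32 * 1051^8 * 1051^4 * 1051^2 * 1051^1 ≡ 1 * 1 * 1 * 1 * 1 * 1 * 1 * 1051 (mod 4200).
Accumulate the product:
1 * 1 = 1
1 * 1 = 1
1 * 1 = 1
1 * 1 = 1
1 * 1 = 1
1 * 1 = 1
1 * 1051 = 1051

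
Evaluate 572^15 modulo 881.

15 in binary is 1111, i.e. 15 = 8 + 4 + 2 + 1.
572^1 ≡ 572 (mod 881)
572^2 ≡ 572^2 = 327184 ≡ 333 (mod 881)
572^4 ≡ 333^2 = 110889 ≡ 764 (mod 881)
572^8 ≡ 764^2 = 583696 ≡ 474 (mod 881)
572^15 = 572^8 * 572^4 * 572^2 * 572^1 ≡ 474 * 764 * 333 * 572 (mod 881).
Accumulate the product:
474 * 764 = 362136 ≡ 45
45 * 333 = 14985 ≡ 8
8 * 572 = 4576 ≡ 171

171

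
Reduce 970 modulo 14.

4

970 = 69·14 + 4, so 970 ≡ 4 (mod 14).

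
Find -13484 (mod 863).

324

-13484 = -16×863 + 324, so -13484 ≡ 324 (mod 863).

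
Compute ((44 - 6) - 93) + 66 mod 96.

11

44 - 6 = 38
38 - 93 = -55 ≡ 41 (mod 96)
41 + 66 = 107 ≡ 11 (mod 96)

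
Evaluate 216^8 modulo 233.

32

By square-and-multiply:
216^1 ≡ 216 (mod 233)
216^2 ≡ 216^2 = 46656 ≡ 56 (mod 233)
216^4 ≡ 56^2 = 3136 ≡ 107 (mod 233)
216^8 ≡ 107^2 = 11449 ≡ 32 (mod 233)
So 216^8 ≡ 32 (mod 233).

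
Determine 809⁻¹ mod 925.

614

925 = 1·809 + 116
809 = 6·116 + 113
116 = 1·113 + 3
113 = 37·3 + 2
3 = 1·2 + 1
2 = 2·1 + 0
gcd(809, 925) = 1, so the inverse exists.
Back-substitute for 1:
1 = 1·3 − 1·2
  = −1·113 + 38·3
  = 38·116 − 39·113
  = −39·809 + 272·116
  = 272·925 − 311·809
So 809⁻¹ ≡ −311 ≡ 614 (mod 925).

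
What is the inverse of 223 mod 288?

31

By the extended Euclidean algorithm:
288 = 1×223 + 65
223 = 3×65 + 28
65 = 2×28 + 9
28 = 3×9 + 1
9 = 9×1 + 0
gcd(223, 288) = 1, so the inverse exists.
Back-substitute for 1:
1 = 1×28 − 3×9
  = −3×65 + 7×28
  = 7×223 − 24×65
  = −24×288 + 31×223
So 223⁻¹ ≡ 31 (mod 288).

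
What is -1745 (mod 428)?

395

-1745 = -5×428 + 395, so -1745 ≡ 395 (mod 428).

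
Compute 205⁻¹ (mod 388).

Run the extended Euclidean algorithm:
388 = 1·205 + 183
205 = 1·183 + 22
183 = 8·22 + 7
22 = 3·7 + 1
7 = 7·1 + 0
gcd(205, 388) = 1, so the inverse exists.
Bézout: 1 = −28·388 + 53·205.
So 205⁻¹ ≡ 53 (mod 388).

53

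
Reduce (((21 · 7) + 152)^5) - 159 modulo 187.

170

21 · 7 = 147
147 + 152 = 299 ≡ 112 (mod 187)
(112)^5 ≡ 142 (mod 187)
142 - 159 = -17 ≡ 170 (mod 187)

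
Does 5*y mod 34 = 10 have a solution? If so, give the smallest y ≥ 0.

gcd(5, 34) = 1, so a unique solution mod 34 exists.
5⁻¹ ≡ 7 (mod 34).
y ≡ 7*10 ≡ 2 (mod 34).

2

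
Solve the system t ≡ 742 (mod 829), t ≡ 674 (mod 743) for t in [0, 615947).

143330

829⁻¹ mod 743: 829·216 ≡ 1 (mod 743), so 829⁻¹ ≡ 216.
t = 742 + 829·((674 − 742)·216 mod 743) = 742 + 829·172 = 143330.
Check: 143330 mod 829 = 742, 143330 mod 743 = 674. ✓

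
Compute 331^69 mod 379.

91

69 in binary is 1000101, i.e. 69 = 64 + 4 + 1.
331^1 ≡ 331 (mod 379)
331^2 ≡ 331^2 = 109561 ≡ 30 (mod 379)
331^4 ≡ 30^2 = 900 ≡ 142 (mod 379)
331^8 ≡ 142^2 = 20164 ≡ 77 (mod 379)
331^16 ≡ 77^2 = 5929 ≡ 244 (mod 379)
331^32 ≡ 244^2 = 59536 ≡ 33 (mod 379)
331^64 ≡ 33^2 = 1089 ≡ 331 (mod 379)
331^69 = 331^64 · 331^4 · 331^1 ≡ 331 · 142 · 331 (mod 379).
Accumulate the product:
331 · 142 = 47002 ≡ 6
6 · 331 = 1986 ≡ 91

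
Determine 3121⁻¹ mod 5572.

Run the extended Euclidean algorithm:
5572 = 1*3121 + 2451
3121 = 1*2451 + 670
2451 = 3*670 + 441
670 = 1*441 + 229
441 = 1*229 + 212
229 = 1*212 + 17
212 = 12*17 + 8
17 = 2*8 + 1
8 = 8*1 + 0
gcd(3121, 5572) = 1, so the inverse exists.
Back-substitute for 1:
1 = 1*17 − 2*8
  = −2*212 + 25*17
  = 25*229 − 27*212
  = −27*441 + 52*229
  = 52*670 − 79*441
  = −79*2451 + 289*670
  = 289*3121 − 368*2451
  = −368*5572 + 657*3121
So 3121⁻¹ ≡ 657 (mod 5572).

657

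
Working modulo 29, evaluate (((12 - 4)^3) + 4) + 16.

12 - 4 = 8
(8)^3 ≡ 19 (mod 29)
19 + 4 = 23
23 + 16 = 39 ≡ 10 (mod 29)

10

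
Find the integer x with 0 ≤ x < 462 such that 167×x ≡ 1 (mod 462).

462 = 2·167 + 128
167 = 1·128 + 39
128 = 3·39 + 11
39 = 3·11 + 6
11 = 1·6 + 5
6 = 1·5 + 1
5 = 5·1 + 0
gcd(167, 462) = 1, so the inverse exists.
Back-substitute for 1:
1 = 1·6 − 1·5
  = −1·11 + 2·6
  = 2·39 − 7·11
  = −7·128 + 23·39
  = 23·167 − 30·128
  = −30·462 + 83·167
So 167⁻¹ ≡ 83 (mod 462).

83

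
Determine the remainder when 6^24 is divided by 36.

0

24 in binary is 11000, i.e. 24 = 16 + 8.
6^1 ≡ 6 (mod 36)
6^2 ≡ 6^2 = 36 ≡ 0 (mod 36)
6^4 ≡ 0^2 = 0 (mod 36)
6^8 ≡ 0^2 = 0 (mod 36)
6^16 ≡ 0^2 = 0 (mod 36)
6^24 = 6^16 × 6^8 ≡ 0 × 0 (mod 36).
0 × 0 = 0 ≡ 0 (mod 36).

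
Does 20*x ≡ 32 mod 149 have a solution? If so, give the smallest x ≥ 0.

gcd(20, 149) = 1, so a unique solution mod 149 exists.
20⁻¹ ≡ 82 (mod 149).
x ≡ 82*32 ≡ 91 (mod 149).

91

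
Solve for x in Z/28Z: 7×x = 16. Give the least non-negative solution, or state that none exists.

gcd(7, 28) = 7, and 7 does not divide 16.
So the congruence has no solution.

no solution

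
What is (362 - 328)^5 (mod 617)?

161

362 - 328 = 34
(34)^5 ≡ 161 (mod 617)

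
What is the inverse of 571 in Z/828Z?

799

Run the extended Euclidean algorithm:
828 = 1·571 + 257
571 = 2·257 + 57
257 = 4·57 + 29
57 = 1·29 + 28
29 = 1·28 + 1
28 = 28·1 + 0
gcd(571, 828) = 1, so the inverse exists.
Bézout: 1 = 20·828 − 29·571.
So 571⁻¹ ≡ −29 ≡ 799 (mod 828).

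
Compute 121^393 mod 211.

By square-and-multiply:
121^1 ≡ 121 (mod 211)
121^2 ≡ 121^2 = 14641 ≡ 82 (mod 211)
121^4 ≡ 82^2 = 6724 ≡ 183 (mod 211)
121^8 ≡ 183^2 = 33489 ≡ 151 (mod 211)
121^16 ≡ 151^2 = 22801 ≡ 13 (mod 211)
121^32 ≡ 13^2 = 169 (mod 211)
121^64 ≡ 169^2 = 28561 ≡ 76 (mod 211)
121^128 ≡ 76^2 = 5776 ≡ 79 (mod 211)
121^256 ≡ 79^2 = 6241 ≡ 122 (mod 211)
121^393 = 121^256 · 121^128 · 121^8 · 121^1 ≡ 122 · 79 · 151 · 121 (mod 211).
Accumulate the product:
122 · 79 = 9638 ≡ 143
143 · 151 = 21593 ≡ 71
71 · 121 = 8591 ≡ 151

151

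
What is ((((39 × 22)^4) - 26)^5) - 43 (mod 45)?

12

39 × 22 = 858 ≡ 3 (mod 45)
(3)^4 ≡ 36 (mod 45)
36 - 26 = 10
(10)^5 ≡ 10 (mod 45)
10 - 43 = -33 ≡ 12 (mod 45)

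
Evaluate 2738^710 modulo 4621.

1490

710 in binary is 1011000110, i.e. 710 = 512 + 128 + 64 + 4 + 2.
2738^1 ≡ 2738 (mod 4621)
2738^2 ≡ 2738^2 = 7496644 ≡ 1382 (mod 4621)
2738^4 ≡ 1382^2 = 1909924 ≡ 1451 (mod 4621)
2738^8 ≡ 1451^2 = 2105401 ≡ 2846 (mod 4621)
2738^16 ≡ 2846^2 = 8099716 ≡ 3724 (mod 4621)
2738^32 ≡ 3724^2 = 13868176 ≡ 555 (mod 4621)
2738^64 ≡ 555^2 = 308025 ≡ 3039 (mod 4621)
2738^128 ≡ 3039^2 = 9235521 ≡ 2763 (mod 4621)
2738^256 ≡ 2763^2 = 7634169 ≡ 277 (mod 4621)
2738^512 ≡ 277^2 = 76729 ≡ 2793 (mod 4621)
2738^710 = 2738^512 * 2738^128 * 2738^64 * 2738^4 * 2738^2 ≡ 2793 * 2763 * 3039 * 1451 * 1382 (mod 4621).
Accumulate the product:
2793 * 2763 = 7717059 ≡ 4610
4610 * 3039 = 14009790 ≡ 3539
3539 * 1451 = 5135089 ≡ 1158
1158 * 1382 = 1600356 ≡ 1490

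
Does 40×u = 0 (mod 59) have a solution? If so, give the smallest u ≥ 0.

0

gcd(40, 59) = 1, so a unique solution mod 59 exists.
40⁻¹ ≡ 31 (mod 59).
u ≡ 31×0 ≡ 0 (mod 59).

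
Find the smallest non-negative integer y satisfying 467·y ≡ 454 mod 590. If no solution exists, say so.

gcd(467, 590) = 1, so a unique solution mod 590 exists.
467⁻¹ ≡ 283 (mod 590).
y ≡ 283·454 ≡ 452 (mod 590).

452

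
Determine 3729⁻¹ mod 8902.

Apply the Euclidean algorithm and back-substitute:
8902 = 2×3729 + 1444
3729 = 2×1444 + 841
1444 = 1×841 + 603
841 = 1×603 + 238
603 = 2×238 + 127
238 = 1×127 + 111
127 = 1×111 + 16
111 = 6×16 + 15
16 = 1×15 + 1
15 = 15×1 + 0
gcd(3729, 8902) = 1, so the inverse exists.
Back-substitute for 1:
1 = 1×16 − 1×15
  = −1×111 + 7×16
  = 7×127 − 8×111
  = −8×238 + 15×127
  = 15×603 − 38×238
  = −38×841 + 53×603
  = 53×1444 − 91×841
  = −91×3729 + 235×1444
  = 235×8902 − 561×3729
So 3729⁻¹ ≡ −561 ≡ 8341 (mod 8902).

8341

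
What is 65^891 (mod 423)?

332

By square-and-multiply:
891 in binary is 1101111011, i.e. 891 = 512 + 256 + 64 + 32 + 16 + 8 + 2 + 1.
65^1 ≡ 65 (mod 423)
65^2 ≡ 65^2 = 4225 ≡ 418 (mod 423)
65^4 ≡ 418^2 = 174724 ≡ 25 (mod 423)
65^8 ≡ 25^2 = 625 ≡ 202 (mod 423)
65^16 ≡ 202^2 = 40804 ≡ 196 (mod 423)
65^32 ≡ 196^2 = 38416 ≡ 346 (mod 423)
65^64 ≡ 346^2 = 119716 ≡ 7 (mod 423)
65^128 ≡ 7^2 = 49 (mod 423)
65^256 ≡ 49^2 = 2401 ≡ 286 (mod 423)
65^512 ≡ 286^2 = 81796 ≡ 157 (mod 423)
65^891 = 65^512 · 65^256 · 65^64 · 65^32 · 65^16 · 65^8 · 65^2 · 65^1 ≡ 157 · 286 · 7 · 346 · 196 · 202 · 418 · 65 (mod 423).
Accumulate the product:
157 · 286 = 44902 ≡ 64
64 · 7 = 448 ≡ 25
25 · 346 = 8650 ≡ 190
190 · 196 = 37240 ≡ 16
16 · 202 = 3232 ≡ 271
271 · 418 = 113278 ≡ 337
337 · 65 = 21905 ≡ 332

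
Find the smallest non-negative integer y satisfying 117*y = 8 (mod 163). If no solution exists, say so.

gcd(117, 163) = 1, so a unique solution mod 163 exists.
117⁻¹ ≡ 124 (mod 163).
y ≡ 124*8 ≡ 14 (mod 163).

14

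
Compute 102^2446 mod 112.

32

2446 in binary is 100110001110, i.e. 2446 = 2048 + 256 + 128 + 8 + 4 + 2.
102^1 ≡ 102 (mod 112)
102^2 ≡ 102^2 = 10404 ≡ 100 (mod 112)
102^4 ≡ 100^2 = 10000 ≡ 32 (mod 112)
102^8 ≡ 32^2 = 1024 ≡ 16 (mod 112)
102^16 ≡ 16^2 = 256 ≡ 32 (mod 112)
102^32 ≡ 32^2 = 1024 ≡ 16 (mod 112)
102^64 ≡ 16^2 = 256 ≡ 32 (mod 112)
102^128 ≡ 32^2 = 1024 ≡ 16 (mod 112)
102^256 ≡ 16^2 = 256 ≡ 32 (mod 112)
102^512 ≡ 32^2 = 1024 ≡ 16 (mod 112)
102^1024 ≡ 16^2 = 256 ≡ 32 (mod 112)
102^2048 ≡ 32^2 = 1024 ≡ 16 (mod 112)
102^2446 = 102^2048 * 102^256 * 102^128 * 102^8 * 102^4 * 102^2 ≡ 16 * 32 * 16 * 16 * 32 * 100 (mod 112).
Accumulate the product:
16 * 32 = 512 ≡ 64
64 * 16 = 1024 ≡ 16
16 * 16 = 256 ≡ 32
32 * 32 = 1024 ≡ 16
16 * 100 = 1600 ≡ 32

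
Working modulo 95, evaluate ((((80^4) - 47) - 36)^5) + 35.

67

(80)^4 ≡ 85 (mod 95)
85 - 47 = 38
38 - 36 = 2
(2)^5 ≡ 32 (mod 95)
32 + 35 = 67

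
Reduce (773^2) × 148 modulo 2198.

2158

(773)^2 ≡ 1871 (mod 2198)
1871 × 148 = 276908 ≡ 2158 (mod 2198)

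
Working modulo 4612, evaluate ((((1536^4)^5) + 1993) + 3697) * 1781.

1298

(1536)^4 ≡ 1996 (mod 4612)
(1996)^5 ≡ 492 (mod 4612)
492 + 1993 = 2485
2485 + 3697 = 6182 ≡ 1570 (mod 4612)
1570 * 1781 = 2796170 ≡ 1298 (mod 4612)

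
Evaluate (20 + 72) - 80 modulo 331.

12

20 + 72 = 92
92 - 80 = 12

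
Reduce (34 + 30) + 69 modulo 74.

34 + 30 = 64
64 + 69 = 133 ≡ 59 (mod 74)

59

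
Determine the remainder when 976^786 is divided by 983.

349

Compute successive squares:
976^1 ≡ 976 (mod 983)
976^2 ≡ 976^2 = 952576 ≡ 49 (mod 983)
976^4 ≡ 49^2 = 2401 ≡ 435 (mod 983)
976^8 ≡ 435^2 = 189225 ≡ 489 (mod 983)
976^16 ≡ 489^2 = 239121 ≡ 252 (mod 983)
976^32 ≡ 252^2 = 63504 ≡ 592 (mod 983)
976^64 ≡ 592^2 = 350464 ≡ 516 (mod 983)
976^128 ≡ 516^2 = 266256 ≡ 846 (mod 983)
976^256 ≡ 846^2 = 715716 ≡ 92 (mod 983)
976^512 ≡ 92^2 = 8464 ≡ 600 (mod 983)
976^786 = 976^512 × 976^256 × 976^16 × 976^2 ≡ 600 × 92 × 252 × 49 (mod 983).
Accumulate the product:
600 × 92 = 55200 ≡ 152
152 × 252 = 38304 ≡ 950
950 × 49 = 46550 ≡ 349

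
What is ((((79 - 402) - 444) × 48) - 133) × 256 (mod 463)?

146

79 - 402 = -323 ≡ 140 (mod 463)
140 - 444 = -304 ≡ 159 (mod 463)
159 × 48 = 7632 ≡ 224 (mod 463)
224 - 133 = 91
91 × 256 = 23296 ≡ 146 (mod 463)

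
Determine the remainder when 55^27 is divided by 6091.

Using repeated squaring:
55^1 ≡ 55 (mod 6091)
55^2 ≡ 55^2 = 3025 (mod 6091)
55^4 ≡ 3025^2 = 9150625 ≡ 1943 (mod 6091)
55^8 ≡ 1943^2 = 3775249 ≡ 4920 (mod 6091)
55^16 ≡ 4920^2 = 24206400 ≡ 766 (mod 6091)
55^27 = 55^16 * 55^8 * 55^2 * 55^1 ≡ 766 * 4920 * 3025 * 55 (mod 6091).
Accumulate the product:
766 * 4920 = 3768720 ≡ 4482
4482 * 3025 = 13558050 ≡ 5575
5575 * 55 = 306625 ≡ 2075

2075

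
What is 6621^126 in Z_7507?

5092

126 in binary is 1111110, i.e. 126 = 64 + 32 + 16 + 8 + 4 + 2.
6621^1 ≡ 6621 (mod 7507)
6621^2 ≡ 6621^2 = 43837641 ≡ 4268 (mod 7507)
6621^4 ≡ 4268^2 = 18215824 ≡ 3842 (mod 7507)
6621^8 ≡ 3842^2 = 14760964 ≡ 2202 (mod 7507)
6621^16 ≡ 2202^2 = 4848804 ≡ 6789 (mod 7507)
6621^32 ≡ 6789^2 = 46090521 ≡ 5048 (mod 7507)
6621^64 ≡ 5048^2 = 25482304 ≡ 3546 (mod 7507)
6621^126 = 6621^64 * 6621^32 * 6621^16 * 6621^8 * 6621^4 * 6621^2 ≡ 3546 * 5048 * 6789 * 2202 * 3842 * 4268 (mod 7507).
Accumulate the product:
3546 * 5048 = 17900208 ≡ 3520
3520 * 6789 = 23897280 ≡ 2499
2499 * 2202 = 5502798 ≡ 167
167 * 3842 = 641614 ≡ 3519
3519 * 4268 = 15019092 ≡ 5092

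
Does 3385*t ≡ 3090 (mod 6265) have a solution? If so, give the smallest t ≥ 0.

769

gcd(3385, 6265) = 5, and 5 | 3090, so solutions exist.
Divide through by 5: 677*t mod 1253 = 618.
677⁻¹ ≡ 794 (mod 1253).
t ≡ 794*618 ≡ 769 (mod 1253).
The smallest non-negative solution is t = 769.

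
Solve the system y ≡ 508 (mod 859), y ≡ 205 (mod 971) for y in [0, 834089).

859⁻¹ mod 971: 859*26 ≡ 1 (mod 971), so 859⁻¹ ≡ 26.
y = 508 + 859*((205 − 508)*26 mod 971) = 508 + 859*861 = 740107.

740107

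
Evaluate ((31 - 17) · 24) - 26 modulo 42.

31 - 17 = 14
14 · 24 = 336 ≡ 0 (mod 42)
0 - 26 = -26 ≡ 16 (mod 42)

16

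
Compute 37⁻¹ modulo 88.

69

Apply the Euclidean algorithm and back-substitute:
88 = 2×37 + 14
37 = 2×14 + 9
14 = 1×9 + 5
9 = 1×5 + 4
5 = 1×4 + 1
4 = 4×1 + 0
gcd(37, 88) = 1, so the inverse exists.
Bézout: 1 = 8×88 − 19×37.
So 37⁻¹ ≡ −19 ≡ 69 (mod 88).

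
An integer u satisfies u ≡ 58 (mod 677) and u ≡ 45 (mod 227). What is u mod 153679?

677⁻¹ mod 227: 677×170 ≡ 1 (mod 227), so 677⁻¹ ≡ 170.
u = 58 + 677×((45 − 58)×170 mod 227) = 58 + 677×60 = 40678.

40678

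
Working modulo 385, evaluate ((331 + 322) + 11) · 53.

331 + 322 = 653 ≡ 268 (mod 385)
268 + 11 = 279
279 · 53 = 14787 ≡ 157 (mod 385)

157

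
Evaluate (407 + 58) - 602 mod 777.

640

407 + 58 = 465
465 - 602 = -137 ≡ 640 (mod 777)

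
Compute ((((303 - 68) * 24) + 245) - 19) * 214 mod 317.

4

303 - 68 = 235
235 * 24 = 5640 ≡ 251 (mod 317)
251 + 245 = 496 ≡ 179 (mod 317)
179 - 19 = 160
160 * 214 = 34240 ≡ 4 (mod 317)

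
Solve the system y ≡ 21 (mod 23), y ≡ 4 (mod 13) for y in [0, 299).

23⁻¹ mod 13: 23*4 ≡ 1 (mod 13), so 23⁻¹ ≡ 4.
y = 21 + 23*((4 − 21)*4 mod 13) = 21 + 23*10 = 251.

251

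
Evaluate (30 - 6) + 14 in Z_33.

5

30 - 6 = 24
24 + 14 = 38 ≡ 5 (mod 33)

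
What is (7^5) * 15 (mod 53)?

37

(7)^5 ≡ 6 (mod 53)
6 * 15 = 90 ≡ 37 (mod 53)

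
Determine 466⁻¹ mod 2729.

1833

2729 = 5*466 + 399
466 = 1*399 + 67
399 = 5*67 + 64
67 = 1*64 + 3
64 = 21*3 + 1
3 = 3*1 + 0
gcd(466, 2729) = 1, so the inverse exists.
Back-substitute for 1:
1 = 1*64 − 21*3
  = −21*67 + 22*64
  = 22*399 − 131*67
  = −131*466 + 153*399
  = 153*2729 − 896*466
So 466⁻¹ ≡ −896 ≡ 1833 (mod 2729).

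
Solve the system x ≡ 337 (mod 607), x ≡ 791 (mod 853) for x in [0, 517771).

607⁻¹ mod 853: 607×586 ≡ 1 (mod 853), so 607⁻¹ ≡ 586.
x = 337 + 607×((791 − 337)×586 mod 853) = 337 + 607×761 = 462264.

462264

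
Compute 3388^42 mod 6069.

3052

Using repeated squaring:
42 in binary is 101010, i.e. 42 = 32 + 8 + 2.
3388^1 ≡ 3388 (mod 6069)
3388^2 ≡ 3388^2 = 11478544 ≡ 2065 (mod 6069)
3388^4 ≡ 2065^2 = 4264225 ≡ 3787 (mod 6069)
3388^8 ≡ 3787^2 = 14341369 ≡ 322 (mod 6069)
3388^16 ≡ 322^2 = 103684 ≡ 511 (mod 6069)
3388^32 ≡ 511^2 = 261121 ≡ 154 (mod 6069)
3388^42 = 3388^32 · 3388^8 · 3388^2 ≡ 154 · 322 · 2065 (mod 6069).
Accumulate the product:
154 · 322 = 49588 ≡ 1036
1036 · 2065 = 2139340 ≡ 3052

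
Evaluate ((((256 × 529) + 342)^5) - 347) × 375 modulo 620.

215

256 × 529 = 135424 ≡ 264 (mod 620)
264 + 342 = 606
(606)^5 ≡ 336 (mod 620)
336 - 347 = -11 ≡ 609 (mod 620)
609 × 375 = 228375 ≡ 215 (mod 620)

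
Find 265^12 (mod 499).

By square-and-multiply:
12 in binary is 1100, i.e. 12 = 8 + 4.
265^1 ≡ 265 (mod 499)
265^2 ≡ 265^2 = 70225 ≡ 365 (mod 499)
265^4 ≡ 365^2 = 133225 ≡ 491 (mod 499)
265^8 ≡ 491^2 = 241081 ≡ 64 (mod 499)
265^12 = 265^8 * 265^4 ≡ 64 * 491 (mod 499).
64 * 491 = 31424 ≡ 486 (mod 499).

486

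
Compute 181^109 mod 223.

Using repeated squaring:
109 in binary is 1101101, i.e. 109 = 64 + 32 + 8 + 4 + 1.
181^1 ≡ 181 (mod 223)
181^2 ≡ 181^2 = 32761 ≡ 203 (mod 223)
181^4 ≡ 203^2 = 41209 ≡ 177 (mod 223)
181^8 ≡ 177^2 = 31329 ≡ 109 (mod 223)
181^16 ≡ 109^2 = 11881 ≡ 62 (mod 223)
181^32 ≡ 62^2 = 3844 ≡ 53 (mod 223)
181^64 ≡ 53^2 = 2809 ≡ 133 (mod 223)
181^109 = 181^64 * 181^32 * 181^8 * 181^4 * 181^1 ≡ 133 * 53 * 109 * 177 * 181 (mod 223).
Accumulate the product:
133 * 53 = 7049 ≡ 136
136 * 109 = 14824 ≡ 106
106 * 177 = 18762 ≡ 30
30 * 181 = 5430 ≡ 78

78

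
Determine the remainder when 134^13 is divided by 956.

By square-and-multiply:
13 in binary is 1101, i.e. 13 = 8 + 4 + 1.
134^1 ≡ 134 (mod 956)
134^2 ≡ 134^2 = 17956 ≡ 748 (mod 956)
134^4 ≡ 748^2 = 559504 ≡ 244 (mod 956)
134^8 ≡ 244^2 = 59536 ≡ 264 (mod 956)
134^13 = 134^8 × 134^4 × 134^1 ≡ 264 × 244 × 134 (mod 956).
Accumulate the product:
264 × 244 = 64416 ≡ 364
364 × 134 = 48776 ≡ 20

20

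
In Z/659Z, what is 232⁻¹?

196

Run the extended Euclidean algorithm:
659 = 2*232 + 195
232 = 1*195 + 37
195 = 5*37 + 10
37 = 3*10 + 7
10 = 1*7 + 3
7 = 2*3 + 1
3 = 3*1 + 0
gcd(232, 659) = 1, so the inverse exists.
Bézout: 1 = −69*659 + 196*232.
So 232⁻¹ ≡ 196 (mod 659).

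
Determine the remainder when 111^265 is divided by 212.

By square-and-multiply:
265 in binary is 100001001, i.e. 265 = 256 + 8 + 1.
111^1 ≡ 111 (mod 212)
111^2 ≡ 111^2 = 12321 ≡ 25 (mod 212)
111^4 ≡ 25^2 = 625 ≡ 201 (mod 212)
111^8 ≡ 201^2 = 40401 ≡ 121 (mod 212)
111^16 ≡ 121^2 = 14641 ≡ 13 (mod 212)
111^32 ≡ 13^2 = 169 (mod 212)
111^64 ≡ 169^2 = 28561 ≡ 153 (mod 212)
111^128 ≡ 153^2 = 23409 ≡ 89 (mod 212)
111^256 ≡ 89^2 = 7921 ≡ 77 (mod 212)
111^265 = 111^256 · 111^8 · 111^1 ≡ 77 · 121 · 111 (mod 212).
Accumulate the product:
77 · 121 = 9317 ≡ 201
201 · 111 = 22311 ≡ 51

51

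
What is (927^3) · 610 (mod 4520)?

30

(927)^3 ≡ 2223 (mod 4520)
2223 · 610 = 1356030 ≡ 30 (mod 4520)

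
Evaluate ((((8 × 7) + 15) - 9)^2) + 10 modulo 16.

8 × 7 = 56 ≡ 8 (mod 16)
8 + 15 = 23 ≡ 7 (mod 16)
7 - 9 = -2 ≡ 14 (mod 16)
(14)^2 ≡ 4 (mod 16)
4 + 10 = 14

14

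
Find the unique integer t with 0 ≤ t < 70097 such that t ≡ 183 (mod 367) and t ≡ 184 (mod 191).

51563

367⁻¹ mod 191: 367×140 ≡ 1 (mod 191), so 367⁻¹ ≡ 140.
t = 183 + 367×((184 − 183)×140 mod 191) = 183 + 367×140 = 51563.
Check: 51563 mod 367 = 183, 51563 mod 191 = 184. ✓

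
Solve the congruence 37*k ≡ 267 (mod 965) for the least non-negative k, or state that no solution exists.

581

gcd(37, 965) = 1, so a unique solution mod 965 exists.
37⁻¹ ≡ 313 (mod 965).
k ≡ 313*267 ≡ 581 (mod 965).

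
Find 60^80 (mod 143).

Compute successive squares:
80 in binary is 1010000, i.e. 80 = 64 + 16.
60^1 ≡ 60 (mod 143)
60^2 ≡ 60^2 = 3600 ≡ 25 (mod 143)
60^4 ≡ 25^2 = 625 ≡ 53 (mod 143)
60^8 ≡ 53^2 = 2809 ≡ 92 (mod 143)
60^16 ≡ 92^2 = 8464 ≡ 27 (mod 143)
60^32 ≡ 27^2 = 729 ≡ 14 (mod 143)
60^64 ≡ 14^2 = 196 ≡ 53 (mod 143)
60^80 = 60^64 * 60^16 ≡ 53 * 27 (mod 143).
53 * 27 = 1431 ≡ 1 (mod 143).

1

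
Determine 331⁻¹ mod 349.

Run the extended Euclidean algorithm:
349 = 1·331 + 18
331 = 18·18 + 7
18 = 2·7 + 4
7 = 1·4 + 3
4 = 1·3 + 1
3 = 3·1 + 0
gcd(331, 349) = 1, so the inverse exists.
Back-substitute for 1:
1 = 1·4 − 1·3
  = −1·7 + 2·4
  = 2·18 − 5·7
  = −5·331 + 92·18
  = 92·349 − 97·331
So 331⁻¹ ≡ −97 ≡ 252 (mod 349).

252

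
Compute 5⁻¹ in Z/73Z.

By the extended Euclidean algorithm:
73 = 14*5 + 3
5 = 1*3 + 2
3 = 1*2 + 1
2 = 2*1 + 0
gcd(5, 73) = 1, so the inverse exists.
Bézout: 1 = 2*73 − 29*5.
So 5⁻¹ ≡ −29 ≡ 44 (mod 73).

44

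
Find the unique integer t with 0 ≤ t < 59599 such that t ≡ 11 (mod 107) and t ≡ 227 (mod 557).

107⁻¹ mod 557: 107*177 ≡ 1 (mod 557), so 107⁻¹ ≡ 177.
t = 11 + 107*((227 − 11)*177 mod 557) = 11 + 107*356 = 38103.

38103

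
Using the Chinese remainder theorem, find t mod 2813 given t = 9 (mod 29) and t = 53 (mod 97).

29⁻¹ mod 97: 29×87 ≡ 1 (mod 97), so 29⁻¹ ≡ 87.
t = 9 + 29×((53 − 9)×87 mod 97) = 9 + 29×45 = 1314.

1314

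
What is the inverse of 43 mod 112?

112 = 2×43 + 26
43 = 1×26 + 17
26 = 1×17 + 9
17 = 1×9 + 8
9 = 1×8 + 1
8 = 8×1 + 0
gcd(43, 112) = 1, so the inverse exists.
Back-substitute for 1:
1 = 1×9 − 1×8
  = −1×17 + 2×9
  = 2×26 − 3×17
  = −3×43 + 5×26
  = 5×112 − 13×43
So 43⁻¹ ≡ −13 ≡ 99 (mod 112).

99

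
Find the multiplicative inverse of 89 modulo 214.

101

214 = 2×89 + 36
89 = 2×36 + 17
36 = 2×17 + 2
17 = 8×2 + 1
2 = 2×1 + 0
gcd(89, 214) = 1, so the inverse exists.
Back-substitute for 1:
1 = 1×17 − 8×2
  = −8×36 + 17×17
  = 17×89 − 42×36
  = −42×214 + 101×89
So 89⁻¹ ≡ 101 (mod 214).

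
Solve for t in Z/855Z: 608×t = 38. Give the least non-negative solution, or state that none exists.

gcd(608, 855) = 19, and 19 | 38, so solutions exist.
Divide through by 19: 32×t mod 45 = 2.
32⁻¹ ≡ 38 (mod 45).
t ≡ 38×2 ≡ 31 (mod 45).
The smallest non-negative solution is t = 31.

31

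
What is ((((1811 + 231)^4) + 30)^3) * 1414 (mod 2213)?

1811 + 231 = 2042
(2042)^4 ≡ 1484 (mod 2213)
1484 + 30 = 1514
(1514)^3 ≡ 191 (mod 2213)
191 * 1414 = 270074 ≡ 88 (mod 2213)

88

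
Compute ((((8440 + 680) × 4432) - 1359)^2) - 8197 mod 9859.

8308

8440 + 680 = 9120
9120 × 4432 = 40419840 ≡ 7799 (mod 9859)
7799 - 1359 = 6440
(6440)^2 ≡ 6646 (mod 9859)
6646 - 8197 = -1551 ≡ 8308 (mod 9859)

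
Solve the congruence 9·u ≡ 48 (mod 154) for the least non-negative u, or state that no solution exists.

gcd(9, 154) = 1, so a unique solution mod 154 exists.
9⁻¹ ≡ 137 (mod 154).
u ≡ 137·48 ≡ 108 (mod 154).

108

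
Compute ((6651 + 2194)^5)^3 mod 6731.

6651 + 2194 = 8845 ≡ 2114 (mod 6731)
(2114)^5 ≡ 1605 (mod 6731)
(1605)^3 ≡ 3375 (mod 6731)

3375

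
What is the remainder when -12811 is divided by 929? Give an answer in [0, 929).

195

-12811 = -14·929 + 195, so -12811 ≡ 195 (mod 929).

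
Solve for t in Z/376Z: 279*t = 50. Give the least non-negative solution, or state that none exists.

gcd(279, 376) = 1, so a unique solution mod 376 exists.
279⁻¹ ≡ 31 (mod 376).
t ≡ 31*50 ≡ 46 (mod 376).

46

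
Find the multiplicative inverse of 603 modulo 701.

By the extended Euclidean algorithm:
701 = 1×603 + 98
603 = 6×98 + 15
98 = 6×15 + 8
15 = 1×8 + 7
8 = 1×7 + 1
7 = 7×1 + 0
gcd(603, 701) = 1, so the inverse exists.
Back-substitute for 1:
1 = 1×8 − 1×7
  = −1×15 + 2×8
  = 2×98 − 13×15
  = −13×603 + 80×98
  = 80×701 − 93×603
So 603⁻¹ ≡ −93 ≡ 608 (mod 701).

608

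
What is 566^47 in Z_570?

326

47 in binary is 101111, i.e. 47 = 32 + 8 + 4 + 2 + 1.
566^1 ≡ 566 (mod 570)
566^2 ≡ 566^2 = 320356 ≡ 16 (mod 570)
566^4 ≡ 16^2 = 256 (mod 570)
566^8 ≡ 256^2 = 65536 ≡ 556 (mod 570)
566^16 ≡ 556^2 = 309136 ≡ 196 (mod 570)
566^32 ≡ 196^2 = 38416 ≡ 226 (mod 570)
566^47 = 566^32 · 566^8 · 566^4 · 566^2 · 566^1 ≡ 226 · 556 · 256 · 16 · 566 (mod 570).
Accumulate the product:
226 · 556 = 125656 ≡ 256
256 · 256 = 65536 ≡ 556
556 · 16 = 8896 ≡ 346
346 · 566 = 195836 ≡ 326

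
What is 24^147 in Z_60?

By square-and-multiply:
147 in binary is 10010011, i.e. 147 = 128 + 16 + 2 + 1.
24^1 ≡ 24 (mod 60)
24^2 ≡ 24^2 = 576 ≡ 36 (mod 60)
24^4 ≡ 36^2 = 1296 ≡ 36 (mod 60)
24^8 ≡ 36^2 = 1296 ≡ 36 (mod 60)
24^16 ≡ 36^2 = 1296 ≡ 36 (mod 60)
24^32 ≡ 36^2 = 1296 ≡ 36 (mod 60)
24^64 ≡ 36^2 = 1296 ≡ 36 (mod 60)
24^128 ≡ 36^2 = 1296 ≡ 36 (mod 60)
24^147 = 24^128 · 24^16 · 24^2 · 24^1 ≡ 36 · 36 · 36 · 24 (mod 60).
Accumulate the product:
36 · 36 = 1296 ≡ 36
36 · 36 = 1296 ≡ 36
36 · 24 = 864 ≡ 24

24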